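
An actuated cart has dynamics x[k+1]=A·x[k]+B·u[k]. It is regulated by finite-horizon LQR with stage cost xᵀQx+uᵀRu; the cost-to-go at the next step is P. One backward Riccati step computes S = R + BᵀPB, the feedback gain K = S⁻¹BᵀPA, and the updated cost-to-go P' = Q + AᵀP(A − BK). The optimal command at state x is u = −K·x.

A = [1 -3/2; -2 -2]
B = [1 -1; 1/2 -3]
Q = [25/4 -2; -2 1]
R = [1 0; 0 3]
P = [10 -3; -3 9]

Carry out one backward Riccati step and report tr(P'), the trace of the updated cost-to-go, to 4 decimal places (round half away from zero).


14.9962

BᵀP = [8.5000 1.5000; -1.0000 -24.0000]
S = R + BᵀPB = [1 0; 0 3] + [9.2500 -13.0000; -13.0000 73.0000] = [10.2500 -13.0000; -13.0000 76.0000]
BᵀPA = [5.5000 -15.7500; 47.0000 49.5000]
K = S⁻¹·BᵀPA = [1.6869 -0.9074; 0.9070 0.4961]
A−BK = [0.2201 -0.0965; -0.1225 -0.0580]
AᵀP(A−BK) = [6.0947 -0.3264; -0.3264 1.6515]
P' = Q + AᵀP(A−BK) = [12.3447 -2.3264; -2.3264 2.6515]
tr(P') = 14.9962


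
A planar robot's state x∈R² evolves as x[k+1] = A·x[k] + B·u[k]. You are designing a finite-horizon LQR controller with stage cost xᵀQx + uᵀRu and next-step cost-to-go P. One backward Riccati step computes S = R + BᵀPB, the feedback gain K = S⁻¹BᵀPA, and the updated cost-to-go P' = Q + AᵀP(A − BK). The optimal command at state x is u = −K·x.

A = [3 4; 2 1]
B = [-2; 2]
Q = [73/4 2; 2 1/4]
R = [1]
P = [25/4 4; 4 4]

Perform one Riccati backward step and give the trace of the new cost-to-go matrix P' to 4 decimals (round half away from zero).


BᵀP = [-4.5000 0.0000]
S = R + BᵀPB = [1] + [9.0000] = [10.0000]
BᵀPA = [-13.5000 -18.0000]
K = S⁻¹·BᵀPA = [-1.3500 -1.8000]
A−BK = [0.3000 0.4000; 4.7000 4.6000]
AᵀP(A−BK) = [102.0250 102.7000; 102.7000 103.6000]
P' = Q + AᵀP(A−BK) = [120.2750 104.7000; 104.7000 103.8500]
tr(P') = 224.1250

224.1250


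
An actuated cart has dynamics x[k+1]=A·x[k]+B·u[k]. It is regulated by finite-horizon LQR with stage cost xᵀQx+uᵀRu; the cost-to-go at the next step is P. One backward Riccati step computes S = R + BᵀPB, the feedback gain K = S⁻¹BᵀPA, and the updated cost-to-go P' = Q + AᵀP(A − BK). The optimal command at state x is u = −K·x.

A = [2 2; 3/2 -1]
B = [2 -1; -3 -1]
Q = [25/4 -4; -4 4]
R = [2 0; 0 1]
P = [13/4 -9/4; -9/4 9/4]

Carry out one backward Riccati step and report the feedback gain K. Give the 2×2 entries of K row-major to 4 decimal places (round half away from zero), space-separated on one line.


0.1266 0.5934 -0.8734 -0.4066

BᵀP = [13.2500 -11.2500; -1.0000 0.0000]
S = R + BᵀPB = [2 0; 0 1] + [60.2500 -2.0000; -2.0000 1.0000] = [62.2500 -2.0000; -2.0000 2.0000]
BᵀPA = [9.6250 37.7500; -2.0000 -2.0000]
K = S⁻¹·BᵀPA = [0.1266 0.5934; -0.8734 -0.4066]
A−BK = [0.8734 0.4066; 1.0062 0.3734]
AᵀP(A−BK) = [1.5975 0.8506; 0.8506 1.0373]
P' = Q + AᵀP(A−BK) = [7.8475 -3.1494; -3.1494 5.0373]
tr(P') = 12.8849


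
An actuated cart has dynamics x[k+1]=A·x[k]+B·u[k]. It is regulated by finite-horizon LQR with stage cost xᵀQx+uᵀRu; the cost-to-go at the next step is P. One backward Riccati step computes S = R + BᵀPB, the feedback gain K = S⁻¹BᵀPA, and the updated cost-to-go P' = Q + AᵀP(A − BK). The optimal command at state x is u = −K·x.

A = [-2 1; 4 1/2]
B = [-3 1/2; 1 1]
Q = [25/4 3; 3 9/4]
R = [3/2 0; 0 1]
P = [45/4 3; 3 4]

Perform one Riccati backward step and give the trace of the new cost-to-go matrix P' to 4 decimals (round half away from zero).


17.3779

BᵀP = [-30.7500 -5.0000; 8.6250 5.5000]
S = R + BᵀPB = [3/2 0; 0 1] + [87.2500 -20.3750; -20.3750 9.8125] = [88.7500 -20.3750; -20.3750 10.8125]
BᵀPA = [41.5000 -33.2500; 4.7500 11.3750]
K = S⁻¹·BᵀPA = [1.0019 -0.2346; 2.3273 0.6099]
A−BK = [-0.1580 -0.0088; 0.6708 0.1247]
AᵀP(A−BK) = [8.3669 1.3403; 1.3403 0.5110]
P' = Q + AᵀP(A−BK) = [14.6169 4.3403; 4.3403 2.7610]
tr(P') = 17.3779


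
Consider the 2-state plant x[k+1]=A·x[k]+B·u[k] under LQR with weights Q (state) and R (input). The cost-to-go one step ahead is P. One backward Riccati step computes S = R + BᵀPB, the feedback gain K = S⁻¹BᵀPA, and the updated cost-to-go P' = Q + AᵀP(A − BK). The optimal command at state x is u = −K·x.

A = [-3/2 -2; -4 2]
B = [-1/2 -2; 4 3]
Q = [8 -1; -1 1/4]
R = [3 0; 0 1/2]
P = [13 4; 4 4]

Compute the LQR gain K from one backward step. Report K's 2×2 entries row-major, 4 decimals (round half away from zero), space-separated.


BᵀP = [9.5000 14.0000; -14.0000 4.0000]
S = R + BᵀPB = [3 0; 0 1/2] + [51.2500 23.0000; 23.0000 40.0000] = [54.2500 23.0000; 23.0000 40.5000]
BᵀPA = [-70.2500 9.0000; 5.0000 36.0000]
K = S⁻¹·BᵀPA = [-1.7745 -0.2779; 1.1312 1.0467]
A−BK = [-0.1248 -0.0456; -0.2955 -0.0286]
AᵀP(A−BK) = [10.9338 2.2471; 2.2471 0.8201]
P' = Q + AᵀP(A−BK) = [18.9338 1.2471; 1.2471 1.0701]
tr(P') = 20.0038

-1.7745 -0.2779 1.1312 1.0467


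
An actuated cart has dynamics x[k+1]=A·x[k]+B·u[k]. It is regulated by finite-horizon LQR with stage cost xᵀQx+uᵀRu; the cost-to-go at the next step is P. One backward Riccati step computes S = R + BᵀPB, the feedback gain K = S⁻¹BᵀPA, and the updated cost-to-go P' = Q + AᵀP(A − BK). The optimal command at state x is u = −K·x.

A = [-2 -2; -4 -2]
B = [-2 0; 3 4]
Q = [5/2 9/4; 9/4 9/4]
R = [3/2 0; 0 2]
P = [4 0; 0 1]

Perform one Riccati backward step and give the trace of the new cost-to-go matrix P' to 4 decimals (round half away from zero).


14.6359

BᵀP = [-8.0000 3.0000; 0.0000 4.0000]
S = R + BᵀPB = [3/2 0; 0 2] + [25.0000 12.0000; 12.0000 16.0000] = [26.5000 12.0000; 12.0000 18.0000]
BᵀPA = [4.0000 10.0000; -16.0000 -8.0000]
K = S⁻¹·BᵀPA = [0.7928 0.8288; -1.4174 -0.9970]
A−BK = [-0.4144 -0.3423; -0.7087 -0.4985]
AᵀP(A−BK) = [6.1502 4.7327; 4.7327 3.7357]
P' = Q + AᵀP(A−BK) = [8.6502 6.9827; 6.9827 5.9857]
tr(P') = 14.6359


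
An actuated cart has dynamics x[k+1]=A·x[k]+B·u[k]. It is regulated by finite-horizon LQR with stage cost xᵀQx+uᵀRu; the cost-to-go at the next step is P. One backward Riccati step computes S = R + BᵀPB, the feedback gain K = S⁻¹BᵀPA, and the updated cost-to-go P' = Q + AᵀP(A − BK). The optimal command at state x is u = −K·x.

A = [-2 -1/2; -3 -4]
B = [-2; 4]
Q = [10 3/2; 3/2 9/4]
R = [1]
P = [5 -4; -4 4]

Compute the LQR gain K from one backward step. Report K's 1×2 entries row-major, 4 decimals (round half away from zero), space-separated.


BᵀP = [-26.0000 24.0000]
S = R + BᵀPB = [1] + [148.0000] = [149.0000]
BᵀPA = [-20.0000 -83.0000]
K = S⁻¹·BᵀPA = [-0.1342 -0.5570]
A−BK = [-2.2685 -1.6141; -2.4631 -1.7718]
AᵀP(A−BK) = [5.3154 3.8591; 3.8591 3.0151]
P' = Q + AᵀP(A−BK) = [15.3154 5.3591; 5.3591 5.2651]
tr(P') = 20.5805

-0.1342 -0.5570


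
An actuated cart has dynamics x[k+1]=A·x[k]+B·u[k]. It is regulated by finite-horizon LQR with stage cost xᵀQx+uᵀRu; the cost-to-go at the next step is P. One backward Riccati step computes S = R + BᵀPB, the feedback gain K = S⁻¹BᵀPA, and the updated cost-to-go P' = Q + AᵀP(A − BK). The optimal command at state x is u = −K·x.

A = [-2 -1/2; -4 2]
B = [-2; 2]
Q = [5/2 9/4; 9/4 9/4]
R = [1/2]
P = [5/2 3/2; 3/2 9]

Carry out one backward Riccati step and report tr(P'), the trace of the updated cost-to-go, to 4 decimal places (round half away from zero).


97.6214

BᵀP = [-2.0000 15.0000]
S = R + BᵀPB = [1/2] + [34.0000] = [34.5000]
BᵀPA = [-56.0000 31.0000]
K = S⁻¹·BᵀPA = [-1.6232 0.8986]
A−BK = [-5.2464 1.2971; -0.7536 0.2029]
AᵀP(A−BK) = [87.1014 -22.1812; -22.1812 5.7699]
P' = Q + AᵀP(A−BK) = [89.6014 -19.9312; -19.9312 8.0199]
tr(P') = 97.6214


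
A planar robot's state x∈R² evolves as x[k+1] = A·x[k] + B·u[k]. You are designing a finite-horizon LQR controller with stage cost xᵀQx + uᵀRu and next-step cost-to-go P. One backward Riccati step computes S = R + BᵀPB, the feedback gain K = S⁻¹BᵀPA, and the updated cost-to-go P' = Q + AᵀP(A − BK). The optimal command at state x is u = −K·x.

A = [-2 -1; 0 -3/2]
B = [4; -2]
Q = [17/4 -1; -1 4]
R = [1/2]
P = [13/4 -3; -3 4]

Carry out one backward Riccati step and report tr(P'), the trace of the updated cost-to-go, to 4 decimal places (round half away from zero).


BᵀP = [19.0000 -20.0000]
S = R + BᵀPB = [1/2] + [116.0000] = [116.5000]
BᵀPA = [-38.0000 11.0000]
K = S⁻¹·BᵀPA = [-0.3262 0.0944]
A−BK = [-0.6953 -1.3777; -0.6524 -1.3112]
AᵀP(A−BK) = [0.6052 1.0880; 1.0880 2.2114]
P' = Q + AᵀP(A−BK) = [4.8552 0.0880; 0.0880 6.2114]
tr(P') = 11.0665

11.0665


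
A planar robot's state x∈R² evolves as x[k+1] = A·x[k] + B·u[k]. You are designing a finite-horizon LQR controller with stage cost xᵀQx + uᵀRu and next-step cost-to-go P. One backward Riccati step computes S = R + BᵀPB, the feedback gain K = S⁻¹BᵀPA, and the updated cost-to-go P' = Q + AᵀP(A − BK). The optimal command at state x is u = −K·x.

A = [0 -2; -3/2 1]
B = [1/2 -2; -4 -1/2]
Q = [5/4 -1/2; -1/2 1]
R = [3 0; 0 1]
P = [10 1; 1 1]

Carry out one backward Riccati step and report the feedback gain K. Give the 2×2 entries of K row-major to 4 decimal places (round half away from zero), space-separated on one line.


BᵀP = [1.0000 -3.5000; -20.5000 -2.5000]
S = R + BᵀPB = [3 0; 0 1] + [14.5000 -0.2500; -0.2500 42.2500] = [17.5000 -0.2500; -0.2500 43.2500]
BᵀPA = [5.2500 -5.5000; 3.7500 38.5000]
K = S⁻¹·BᵀPA = [0.3013 -0.3016; 0.0884 0.8884]
A−BK = [0.0263 -0.0723; -0.2507 0.2378]
AᵀP(A−BK) = [0.3367 -0.2482; -0.2482 1.1367]
P' = Q + AᵀP(A−BK) = [1.5867 -0.7482; -0.7482 2.1367]
tr(P') = 3.7234

0.3013 -0.3016 0.0884 0.8884


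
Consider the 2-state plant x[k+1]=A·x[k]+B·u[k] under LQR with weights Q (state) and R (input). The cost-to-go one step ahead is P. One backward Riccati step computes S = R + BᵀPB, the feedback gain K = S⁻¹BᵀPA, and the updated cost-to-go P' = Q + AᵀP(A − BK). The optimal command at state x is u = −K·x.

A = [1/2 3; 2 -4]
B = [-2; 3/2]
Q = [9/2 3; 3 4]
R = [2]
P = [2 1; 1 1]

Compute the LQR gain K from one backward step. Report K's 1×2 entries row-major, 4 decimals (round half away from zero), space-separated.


-0.3600 -0.8800

BᵀP = [-2.5000 -0.5000]
S = R + BᵀPB = [2] + [4.2500] = [6.2500]
BᵀPA = [-2.2500 -5.5000]
K = S⁻¹·BᵀPA = [-0.3600 -0.8800]
A−BK = [-0.2200 1.2400; 2.5400 -2.6800]
AᵀP(A−BK) = [5.6900 -2.9800; -2.9800 5.1600]
P' = Q + AᵀP(A−BK) = [10.1900 0.0200; 0.0200 9.1600]
tr(P') = 19.3500


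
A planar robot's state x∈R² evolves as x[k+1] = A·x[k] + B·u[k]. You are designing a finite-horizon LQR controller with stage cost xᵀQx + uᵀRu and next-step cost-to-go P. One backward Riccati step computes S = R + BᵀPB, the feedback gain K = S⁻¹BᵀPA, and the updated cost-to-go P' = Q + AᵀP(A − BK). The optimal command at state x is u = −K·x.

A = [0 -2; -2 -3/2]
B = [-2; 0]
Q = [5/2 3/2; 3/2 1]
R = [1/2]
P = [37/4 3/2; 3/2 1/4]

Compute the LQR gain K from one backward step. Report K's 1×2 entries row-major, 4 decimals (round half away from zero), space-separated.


0.1600 1.1067

BᵀP = [-18.5000 -3.0000]
S = R + BᵀPB = [1/2] + [37.0000] = [37.5000]
BᵀPA = [6.0000 41.5000]
K = S⁻¹·BᵀPA = [0.1600 1.1067]
A−BK = [0.3200 0.2133; -2.0000 -1.5000]
AᵀP(A−BK) = [0.0400 0.1100; 0.1100 0.6358]
P' = Q + AᵀP(A−BK) = [2.5400 1.6100; 1.6100 1.6358]
tr(P') = 4.1758


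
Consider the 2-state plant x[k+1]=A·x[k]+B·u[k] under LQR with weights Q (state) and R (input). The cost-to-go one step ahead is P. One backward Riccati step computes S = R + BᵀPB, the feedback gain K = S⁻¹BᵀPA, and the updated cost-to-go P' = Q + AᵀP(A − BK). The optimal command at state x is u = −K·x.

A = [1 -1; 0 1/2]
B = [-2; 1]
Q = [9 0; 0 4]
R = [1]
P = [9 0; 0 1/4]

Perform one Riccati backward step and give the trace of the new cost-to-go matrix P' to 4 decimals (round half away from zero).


13.5453

BᵀP = [-18.0000 0.2500]
S = R + BᵀPB = [1] + [36.2500] = [37.2500]
BᵀPA = [-18.0000 18.1250]
K = S⁻¹·BᵀPA = [-0.4832 0.4866]
A−BK = [0.0336 -0.0268; 0.4832 0.0134]
AᵀP(A−BK) = [0.3020 -0.2416; -0.2416 0.2433]
P' = Q + AᵀP(A−BK) = [9.3020 -0.2416; -0.2416 4.2433]
tr(P') = 13.5453


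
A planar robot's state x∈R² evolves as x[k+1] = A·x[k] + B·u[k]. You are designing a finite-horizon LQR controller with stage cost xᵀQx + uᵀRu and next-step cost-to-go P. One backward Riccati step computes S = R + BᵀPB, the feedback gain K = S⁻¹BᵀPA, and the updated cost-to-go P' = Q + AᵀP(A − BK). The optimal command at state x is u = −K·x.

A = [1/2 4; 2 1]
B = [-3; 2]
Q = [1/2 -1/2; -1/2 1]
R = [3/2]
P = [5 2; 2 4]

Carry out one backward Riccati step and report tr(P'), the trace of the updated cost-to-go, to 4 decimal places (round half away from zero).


76.8734

BᵀP = [-11.0000 2.0000]
S = R + BᵀPB = [3/2] + [37.0000] = [38.5000]
BᵀPA = [-1.5000 -42.0000]
K = S⁻¹·BᵀPA = [-0.0390 -1.0909]
A−BK = [0.3831 0.7273; 2.0779 3.1818]
AᵀP(A−BK) = [21.1916 33.3636; 33.3636 54.1818]
P' = Q + AᵀP(A−BK) = [21.6916 32.8636; 32.8636 55.1818]
tr(P') = 76.8734


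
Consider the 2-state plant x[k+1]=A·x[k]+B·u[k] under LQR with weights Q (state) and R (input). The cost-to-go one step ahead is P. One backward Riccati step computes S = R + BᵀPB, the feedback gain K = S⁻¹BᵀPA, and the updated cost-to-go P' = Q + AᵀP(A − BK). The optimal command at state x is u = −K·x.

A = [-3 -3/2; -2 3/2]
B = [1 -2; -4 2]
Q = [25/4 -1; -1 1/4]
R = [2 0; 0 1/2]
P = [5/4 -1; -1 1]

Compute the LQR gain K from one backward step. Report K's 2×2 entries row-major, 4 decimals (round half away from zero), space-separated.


BᵀP = [5.2500 -5.0000; -4.5000 4.0000]
S = R + BᵀPB = [2 0; 0 1/2] + [25.2500 -20.5000; -20.5000 17.0000] = [27.2500 -20.5000; -20.5000 17.5000]
BᵀPA = [-5.7500 -15.3750; 5.5000 12.7500]
K = S⁻¹·BᵀPA = [0.2141 -0.1358; 0.5651 0.5695]
A−BK = [-2.0839 -0.2252; -2.2737 -0.1821]
AᵀP(A−BK) = [1.3731 0.2119; 0.2119 0.2136]
P' = Q + AᵀP(A−BK) = [7.6231 -0.7881; -0.7881 0.4636]
tr(P') = 8.0866

0.2141 -0.1358 0.5651 0.5695


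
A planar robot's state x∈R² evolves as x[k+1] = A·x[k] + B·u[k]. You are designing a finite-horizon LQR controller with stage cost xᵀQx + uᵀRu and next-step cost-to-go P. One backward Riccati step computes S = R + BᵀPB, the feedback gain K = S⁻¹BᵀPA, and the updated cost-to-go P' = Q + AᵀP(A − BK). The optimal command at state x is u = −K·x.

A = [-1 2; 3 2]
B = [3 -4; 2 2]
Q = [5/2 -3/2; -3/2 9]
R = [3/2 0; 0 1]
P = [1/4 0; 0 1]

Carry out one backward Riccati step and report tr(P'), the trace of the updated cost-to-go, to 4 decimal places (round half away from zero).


13.5964

BᵀP = [0.7500 2.0000; -1.0000 2.0000]
S = R + BᵀPB = [3/2 0; 0 1] + [6.2500 1.0000; 1.0000 8.0000] = [7.7500 1.0000; 1.0000 9.0000]
BᵀPA = [5.2500 5.5000; 7.0000 2.0000]
K = S⁻¹·BᵀPA = [0.5855 0.6909; 0.7127 0.1455]
A−BK = [0.0945 0.5091; 0.4036 0.3273]
AᵀP(A−BK) = [1.1873 0.8545; 0.8545 0.9091]
P' = Q + AᵀP(A−BK) = [3.6873 -0.6455; -0.6455 9.9091]
tr(P') = 13.5964


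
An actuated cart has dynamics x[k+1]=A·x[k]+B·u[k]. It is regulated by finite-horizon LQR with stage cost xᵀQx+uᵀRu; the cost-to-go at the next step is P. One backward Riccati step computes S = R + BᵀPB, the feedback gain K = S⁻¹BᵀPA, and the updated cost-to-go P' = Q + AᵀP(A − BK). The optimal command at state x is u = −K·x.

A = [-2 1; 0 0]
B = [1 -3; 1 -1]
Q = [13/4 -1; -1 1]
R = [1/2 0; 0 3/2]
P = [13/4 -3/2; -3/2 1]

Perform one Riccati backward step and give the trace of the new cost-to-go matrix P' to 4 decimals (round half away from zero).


5.5362

BᵀP = [1.7500 -0.5000; -8.2500 3.5000]
S = R + BᵀPB = [1/2 0; 0 3/2] + [1.2500 -4.7500; -4.7500 21.2500] = [1.7500 -4.7500; -4.7500 22.7500]
BᵀPA = [-3.5000 1.7500; 16.5000 -8.2500]
K = S⁻¹·BᵀPA = [-0.0725 0.0362; 0.7101 -0.3551]
A−BK = [0.2029 -0.1014; 0.7826 -0.3913]
AᵀP(A−BK) = [1.0290 -0.5145; -0.5145 0.2572]
P' = Q + AᵀP(A−BK) = [4.2790 -1.5145; -1.5145 1.2572]
tr(P') = 5.5362


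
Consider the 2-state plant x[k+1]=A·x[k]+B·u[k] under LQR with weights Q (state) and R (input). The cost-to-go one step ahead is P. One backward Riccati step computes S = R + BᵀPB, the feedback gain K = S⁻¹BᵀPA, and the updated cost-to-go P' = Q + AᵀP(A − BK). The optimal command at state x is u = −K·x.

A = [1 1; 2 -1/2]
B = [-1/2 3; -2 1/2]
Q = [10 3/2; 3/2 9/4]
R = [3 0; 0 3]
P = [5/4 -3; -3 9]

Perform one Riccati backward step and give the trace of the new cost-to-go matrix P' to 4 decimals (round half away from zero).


BᵀP = [5.3750 -16.5000; 2.2500 -4.5000]
S = R + BᵀPB = [3 0; 0 3] + [30.3125 7.8750; 7.8750 4.5000] = [33.3125 7.8750; 7.8750 7.5000]
BᵀPA = [-27.6250 13.6250; -6.7500 4.5000]
K = S⁻¹·BᵀPA = [-0.8201 0.3554; -0.0389 0.2269]
A−BK = [0.7068 0.4971; 0.3793 0.0973]
AᵀP(A−BK) = [2.3329 -0.9014; -0.9014 0.6371]
P' = Q + AᵀP(A−BK) = [12.3329 0.5986; 0.5986 2.8871]
tr(P') = 15.2201

15.2201


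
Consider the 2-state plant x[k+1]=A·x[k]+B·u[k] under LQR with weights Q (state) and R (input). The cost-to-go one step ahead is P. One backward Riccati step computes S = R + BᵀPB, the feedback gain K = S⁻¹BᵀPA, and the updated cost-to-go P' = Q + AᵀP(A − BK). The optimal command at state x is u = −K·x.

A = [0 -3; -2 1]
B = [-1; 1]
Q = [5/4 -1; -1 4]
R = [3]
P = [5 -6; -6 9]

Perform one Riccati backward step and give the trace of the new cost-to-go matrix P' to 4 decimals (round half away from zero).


20.7672

BᵀP = [-11.0000 15.0000]
S = R + BᵀPB = [3] + [26.0000] = [29.0000]
BᵀPA = [-30.0000 48.0000]
K = S⁻¹·BᵀPA = [-1.0345 1.6552]
A−BK = [-1.0345 -1.3448; -0.9655 -0.6552]
AᵀP(A−BK) = [4.9655 -4.3448; -4.3448 10.5517]
P' = Q + AᵀP(A−BK) = [6.2155 -5.3448; -5.3448 14.5517]
tr(P') = 20.7672


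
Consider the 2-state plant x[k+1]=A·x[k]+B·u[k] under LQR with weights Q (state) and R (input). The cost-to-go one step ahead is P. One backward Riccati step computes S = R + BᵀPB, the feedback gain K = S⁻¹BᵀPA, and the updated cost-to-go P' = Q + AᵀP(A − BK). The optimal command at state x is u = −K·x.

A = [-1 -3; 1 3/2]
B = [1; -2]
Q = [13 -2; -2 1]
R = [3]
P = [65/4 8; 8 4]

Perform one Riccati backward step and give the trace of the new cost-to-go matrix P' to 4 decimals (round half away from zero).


BᵀP = [0.2500 0.0000]
S = R + BᵀPB = [3] + [0.2500] = [3.2500]
BᵀPA = [-0.2500 -0.7500]
K = S⁻¹·BᵀPA = [-0.0769 -0.2308]
A−BK = [-0.9231 -2.7692; 0.8462 1.0385]
AᵀP(A−BK) = [4.2308 18.6923; 18.6923 83.0769]
P' = Q + AᵀP(A−BK) = [17.2308 16.6923; 16.6923 84.0769]
tr(P') = 101.3077

101.3077


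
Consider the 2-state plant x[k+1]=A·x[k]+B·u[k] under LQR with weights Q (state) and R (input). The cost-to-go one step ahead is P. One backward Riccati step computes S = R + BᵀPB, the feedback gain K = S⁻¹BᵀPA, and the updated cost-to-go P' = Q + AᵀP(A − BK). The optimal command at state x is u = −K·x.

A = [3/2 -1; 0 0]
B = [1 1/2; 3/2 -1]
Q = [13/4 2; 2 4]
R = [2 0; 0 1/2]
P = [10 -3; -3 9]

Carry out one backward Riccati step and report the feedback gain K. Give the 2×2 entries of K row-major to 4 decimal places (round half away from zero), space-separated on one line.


BᵀP = [5.5000 10.5000; 8.0000 -10.5000]
S = R + BᵀPB = [2 0; 0 1/2] + [21.2500 -7.7500; -7.7500 14.5000] = [23.2500 -7.7500; -7.7500 15.0000]
BᵀPA = [8.2500 -5.5000; 12.0000 -8.0000]
K = S⁻¹·BᵀPA = [0.7508 -0.5005; 1.1879 -0.7919]
A−BK = [0.1552 -0.1035; 0.0617 -0.0411]
AᵀP(A−BK) = [2.0508 -1.3672; -1.3672 0.9115]
P' = Q + AᵀP(A−BK) = [5.3008 0.6328; 0.6328 4.9115]
tr(P') = 10.2122

0.7508 -0.5005 1.1879 -0.7919


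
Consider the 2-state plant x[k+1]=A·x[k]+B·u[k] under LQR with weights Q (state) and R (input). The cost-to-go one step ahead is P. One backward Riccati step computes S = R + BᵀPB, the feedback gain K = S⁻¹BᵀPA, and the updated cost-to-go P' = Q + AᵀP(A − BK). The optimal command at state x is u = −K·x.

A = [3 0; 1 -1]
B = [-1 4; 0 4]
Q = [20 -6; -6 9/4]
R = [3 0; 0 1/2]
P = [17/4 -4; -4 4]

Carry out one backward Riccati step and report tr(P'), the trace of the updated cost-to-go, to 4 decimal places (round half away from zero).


BᵀP = [-4.2500 4.0000; 1.0000 0.0000]
S = R + BᵀPB = [3 0; 0 1/2] + [4.2500 -1.0000; -1.0000 4.0000] = [7.2500 -1.0000; -1.0000 4.5000]
BᵀPA = [-8.7500 -4.0000; 3.0000 0.0000]
K = S⁻¹·BᵀPA = [-1.1502 -0.5692; 0.4111 -0.1265]
A−BK = [0.2055 -0.0632; -0.6443 -0.4941]
AᵀP(A−BK) = [6.9526 3.3992; 3.3992 1.7233]
P' = Q + AᵀP(A−BK) = [26.9526 -2.6008; -2.6008 3.9733]
tr(P') = 30.9259

30.9259


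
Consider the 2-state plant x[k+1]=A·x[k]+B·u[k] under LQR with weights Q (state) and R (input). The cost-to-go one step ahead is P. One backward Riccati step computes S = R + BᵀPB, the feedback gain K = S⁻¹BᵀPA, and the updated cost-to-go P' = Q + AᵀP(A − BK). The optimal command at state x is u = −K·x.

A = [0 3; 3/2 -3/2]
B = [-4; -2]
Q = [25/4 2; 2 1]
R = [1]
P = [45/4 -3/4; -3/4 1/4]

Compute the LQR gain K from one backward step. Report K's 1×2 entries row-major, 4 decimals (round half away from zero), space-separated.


BᵀP = [-43.5000 2.5000]
S = R + BᵀPB = [1] + [169.0000] = [170.0000]
BᵀPA = [3.7500 -134.2500]
K = S⁻¹·BᵀPA = [0.0221 -0.7897]
A−BK = [0.0882 -0.1588; 1.5441 -3.0794]
AᵀP(A−BK) = [0.4798 -0.9761; -0.9761 2.5445]
P' = Q + AᵀP(A−BK) = [6.7298 1.0239; 1.0239 3.5445]
tr(P') = 10.2743

0.0221 -0.7897


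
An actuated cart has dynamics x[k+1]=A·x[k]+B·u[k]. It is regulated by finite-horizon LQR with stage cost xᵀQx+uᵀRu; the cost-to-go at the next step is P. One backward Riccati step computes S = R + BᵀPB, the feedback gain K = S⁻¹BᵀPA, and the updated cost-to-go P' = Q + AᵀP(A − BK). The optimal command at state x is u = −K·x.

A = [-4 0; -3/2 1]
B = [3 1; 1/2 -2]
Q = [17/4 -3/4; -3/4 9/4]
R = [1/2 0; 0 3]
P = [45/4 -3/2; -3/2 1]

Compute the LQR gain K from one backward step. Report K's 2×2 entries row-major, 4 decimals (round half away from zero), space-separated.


BᵀP = [33.0000 -4.0000; 14.2500 -3.5000]
S = R + BᵀPB = [1/2 0; 0 3] + [97.0000 41.0000; 41.0000 21.2500] = [97.5000 41.0000; 41.0000 24.2500]
BᵀPA = [-126.0000 -4.0000; -51.7500 -3.5000]
K = S⁻¹·BᵀPA = [-1.3664 0.0680; 0.1761 -0.2594]
A−BK = [-0.0770 0.0552; -0.4645 0.4472]
AᵀP(A−BK) = [1.2018 -0.3490; -0.3490 0.3644]
P' = Q + AᵀP(A−BK) = [5.4518 -1.0990; -1.0990 2.6144]
tr(P') = 8.0661

-1.3664 0.0680 0.1761 -0.2594


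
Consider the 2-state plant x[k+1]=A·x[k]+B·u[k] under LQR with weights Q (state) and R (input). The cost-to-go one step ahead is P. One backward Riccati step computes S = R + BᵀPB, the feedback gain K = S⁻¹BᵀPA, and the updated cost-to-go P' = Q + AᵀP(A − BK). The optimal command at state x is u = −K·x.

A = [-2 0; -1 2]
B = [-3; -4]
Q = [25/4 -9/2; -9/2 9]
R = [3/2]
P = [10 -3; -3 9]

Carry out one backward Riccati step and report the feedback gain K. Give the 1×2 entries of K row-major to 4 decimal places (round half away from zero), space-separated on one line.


BᵀP = [-18.0000 -27.0000]
S = R + BᵀPB = [3/2] + [162.0000] = [163.5000]
BᵀPA = [63.0000 -54.0000]
K = S⁻¹·BᵀPA = [0.3853 -0.3303]
A−BK = [-0.8440 -0.9908; 0.5413 0.6789]
AᵀP(A−BK) = [12.7248 14.8073; 14.8073 18.1651]
P' = Q + AᵀP(A−BK) = [18.9748 10.3073; 10.3073 27.1651]
tr(P') = 46.1399

0.3853 -0.3303


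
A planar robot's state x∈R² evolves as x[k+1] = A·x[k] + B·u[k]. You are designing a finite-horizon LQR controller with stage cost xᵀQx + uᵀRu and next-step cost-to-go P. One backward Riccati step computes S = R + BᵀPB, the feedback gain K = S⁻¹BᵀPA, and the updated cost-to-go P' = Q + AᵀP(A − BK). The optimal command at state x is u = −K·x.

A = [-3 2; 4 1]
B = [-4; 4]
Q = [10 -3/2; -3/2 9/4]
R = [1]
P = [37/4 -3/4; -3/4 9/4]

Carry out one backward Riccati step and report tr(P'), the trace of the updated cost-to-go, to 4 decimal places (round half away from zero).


28.5825

BᵀP = [-40.0000 12.0000]
S = R + BᵀPB = [1] + [208.0000] = [209.0000]
BᵀPA = [168.0000 -68.0000]
K = S⁻¹·BᵀPA = [0.8038 -0.3254]
A−BK = [0.2153 0.6986; 0.7847 2.3014]
AᵀP(A−BK) = [2.2069 4.4103; 4.4103 14.1256]
P' = Q + AᵀP(A−BK) = [12.2069 2.9103; 2.9103 16.3756]
tr(P') = 28.5825


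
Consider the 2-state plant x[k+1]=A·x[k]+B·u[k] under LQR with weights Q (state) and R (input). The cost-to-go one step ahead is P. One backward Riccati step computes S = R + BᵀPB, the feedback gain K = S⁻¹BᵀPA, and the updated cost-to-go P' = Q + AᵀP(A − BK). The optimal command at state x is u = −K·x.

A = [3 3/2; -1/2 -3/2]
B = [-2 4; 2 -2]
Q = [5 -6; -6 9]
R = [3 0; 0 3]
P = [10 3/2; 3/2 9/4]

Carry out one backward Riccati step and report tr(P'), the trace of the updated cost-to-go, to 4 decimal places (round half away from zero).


18.5499

BᵀP = [-17.0000 1.5000; 37.0000 1.5000]
S = R + BᵀPB = [3 0; 0 3] + [37.0000 -71.0000; -71.0000 145.0000] = [40.0000 -71.0000; -71.0000 148.0000]
BᵀPA = [-51.7500 -27.7500; 110.2500 53.2500]
K = S⁻¹·BᵀPA = [0.1920 -0.3712; 0.8370 0.1817]
A−BK = [0.0358 0.0307; 0.7901 -0.3942]
AᵀP(A−BK) = [3.7148 -0.4320; -0.4320 0.8351]
P' = Q + AᵀP(A−BK) = [8.7148 -6.4320; -6.4320 9.8351]
tr(P') = 18.5499


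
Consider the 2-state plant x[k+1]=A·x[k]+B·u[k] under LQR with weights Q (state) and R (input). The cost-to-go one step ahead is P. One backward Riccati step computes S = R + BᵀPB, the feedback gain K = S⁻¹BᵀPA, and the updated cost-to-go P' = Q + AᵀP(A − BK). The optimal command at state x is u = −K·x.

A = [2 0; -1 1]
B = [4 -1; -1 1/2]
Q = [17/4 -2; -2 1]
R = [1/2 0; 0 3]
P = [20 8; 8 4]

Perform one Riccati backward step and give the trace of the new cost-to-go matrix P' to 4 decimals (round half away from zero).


6.5585

BᵀP = [72.0000 28.0000; -16.0000 -6.0000]
S = R + BᵀPB = [1/2 0; 0 3] + [260.0000 -58.0000; -58.0000 13.0000] = [260.5000 -58.0000; -58.0000 16.0000]
BᵀPA = [116.0000 28.0000; -26.0000 -6.0000]
K = S⁻¹·BᵀPA = [0.4328 0.1244; -0.0560 0.0759]
A−BK = [0.2127 -0.4216; -0.5392 1.0864]
AᵀP(A−BK) = [0.3358 -0.4552; -0.4552 0.9726]
P' = Q + AᵀP(A−BK) = [4.5858 -2.4552; -2.4552 1.9726]
tr(P') = 6.5585


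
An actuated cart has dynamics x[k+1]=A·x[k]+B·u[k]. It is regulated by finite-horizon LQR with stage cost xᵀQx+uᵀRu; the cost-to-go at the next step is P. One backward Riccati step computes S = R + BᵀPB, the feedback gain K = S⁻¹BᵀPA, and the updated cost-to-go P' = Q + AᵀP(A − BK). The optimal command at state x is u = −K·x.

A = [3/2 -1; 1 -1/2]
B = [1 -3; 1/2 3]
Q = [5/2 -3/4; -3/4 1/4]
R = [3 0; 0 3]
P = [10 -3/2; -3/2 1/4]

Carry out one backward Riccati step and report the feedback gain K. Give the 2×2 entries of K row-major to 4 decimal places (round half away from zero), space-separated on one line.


0.1156 -0.0774 -0.3502 0.2406

BᵀP = [9.2500 -1.3750; -34.5000 5.2500]
S = R + BᵀPB = [3 0; 0 3] + [8.5625 -31.8750; -31.8750 119.2500] = [11.5625 -31.8750; -31.8750 122.2500]
BᵀPA = [12.5000 -8.5625; -46.5000 31.8750]
K = S⁻¹·BᵀPA = [0.1156 -0.0774; -0.3502 0.2406]
A−BK = [0.3337 -0.2009; 1.9929 -1.1830]
AᵀP(A−BK) = [0.5195 -0.3467; -0.3467 0.2321]
P' = Q + AᵀP(A−BK) = [3.0195 -1.0967; -1.0967 0.4821]
tr(P') = 3.5015


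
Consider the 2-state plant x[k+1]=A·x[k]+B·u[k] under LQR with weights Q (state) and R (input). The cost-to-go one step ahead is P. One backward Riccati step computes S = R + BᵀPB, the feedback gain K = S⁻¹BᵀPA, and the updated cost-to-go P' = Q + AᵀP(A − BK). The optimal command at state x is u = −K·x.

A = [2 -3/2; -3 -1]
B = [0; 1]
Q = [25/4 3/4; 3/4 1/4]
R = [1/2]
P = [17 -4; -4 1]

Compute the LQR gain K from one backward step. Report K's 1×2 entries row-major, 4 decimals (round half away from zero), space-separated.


-7.3333 3.3333

BᵀP = [-4.0000 1.0000]
S = R + BᵀPB = [1/2] + [1.0000] = [1.5000]
BᵀPA = [-11.0000 5.0000]
K = S⁻¹·BᵀPA = [-7.3333 3.3333]
A−BK = [2.0000 -1.5000; 4.3333 -4.3333]
AᵀP(A−BK) = [44.3333 -21.3333; -21.3333 10.5833]
P' = Q + AᵀP(A−BK) = [50.5833 -20.5833; -20.5833 10.8333]
tr(P') = 61.4167


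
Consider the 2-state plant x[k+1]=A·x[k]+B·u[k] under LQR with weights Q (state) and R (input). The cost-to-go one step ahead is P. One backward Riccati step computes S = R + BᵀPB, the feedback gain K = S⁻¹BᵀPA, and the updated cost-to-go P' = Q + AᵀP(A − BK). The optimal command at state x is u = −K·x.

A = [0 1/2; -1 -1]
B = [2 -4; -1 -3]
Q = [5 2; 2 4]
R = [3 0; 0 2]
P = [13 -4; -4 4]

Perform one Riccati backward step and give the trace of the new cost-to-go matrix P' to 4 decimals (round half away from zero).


10.3201

BᵀP = [30.0000 -12.0000; -40.0000 4.0000]
S = R + BᵀPB = [3 0; 0 2] + [72.0000 -84.0000; -84.0000 148.0000] = [75.0000 -84.0000; -84.0000 150.0000]
BᵀPA = [12.0000 27.0000; -4.0000 -24.0000]
K = S⁻¹·BᵀPA = [0.3491 0.4850; 0.1688 0.1116]
A−BK = [-0.0229 -0.0236; -0.1445 -0.1803]
AᵀP(A−BK) = [0.4864 0.6266; 0.6266 0.8337]
P' = Q + AᵀP(A−BK) = [5.4864 2.6266; 2.6266 4.8337]
tr(P') = 10.3201


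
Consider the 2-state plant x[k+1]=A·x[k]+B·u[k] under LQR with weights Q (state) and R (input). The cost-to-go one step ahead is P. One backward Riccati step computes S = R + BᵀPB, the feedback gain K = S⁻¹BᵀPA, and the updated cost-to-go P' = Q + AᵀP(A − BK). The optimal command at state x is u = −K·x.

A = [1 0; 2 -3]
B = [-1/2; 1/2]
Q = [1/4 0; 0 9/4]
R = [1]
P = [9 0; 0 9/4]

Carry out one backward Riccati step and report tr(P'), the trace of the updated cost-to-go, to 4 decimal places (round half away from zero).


36.4344

BᵀP = [-4.5000 1.1250]
S = R + BᵀPB = [1] + [2.8125] = [3.8125]
BᵀPA = [-2.2500 -3.3750]
K = S⁻¹·BᵀPA = [-0.5902 -0.8852]
A−BK = [0.7049 -0.4426; 2.2951 -2.5574]
AᵀP(A−BK) = [16.6721 -15.4918; -15.4918 17.2623]
P' = Q + AᵀP(A−BK) = [16.9221 -15.4918; -15.4918 19.5123]
tr(P') = 36.4344


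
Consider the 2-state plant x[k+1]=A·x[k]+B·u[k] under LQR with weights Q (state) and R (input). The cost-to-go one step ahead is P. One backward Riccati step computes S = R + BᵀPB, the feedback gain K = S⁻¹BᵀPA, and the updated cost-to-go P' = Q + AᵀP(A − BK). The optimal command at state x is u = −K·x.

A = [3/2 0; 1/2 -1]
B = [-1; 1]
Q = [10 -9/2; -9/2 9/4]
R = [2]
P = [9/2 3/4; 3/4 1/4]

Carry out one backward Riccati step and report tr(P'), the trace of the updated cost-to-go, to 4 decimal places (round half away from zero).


17.1905

BᵀP = [-3.7500 -0.5000]
S = R + BᵀPB = [2] + [3.2500] = [5.2500]
BᵀPA = [-5.8750 0.5000]
K = S⁻¹·BᵀPA = [-1.1190 0.0952]
A−BK = [0.3810 0.0952; 1.6190 -1.0952]
AᵀP(A−BK) = [4.7381 -0.6905; -0.6905 0.2024]
P' = Q + AᵀP(A−BK) = [14.7381 -5.1905; -5.1905 2.4524]
tr(P') = 17.1905


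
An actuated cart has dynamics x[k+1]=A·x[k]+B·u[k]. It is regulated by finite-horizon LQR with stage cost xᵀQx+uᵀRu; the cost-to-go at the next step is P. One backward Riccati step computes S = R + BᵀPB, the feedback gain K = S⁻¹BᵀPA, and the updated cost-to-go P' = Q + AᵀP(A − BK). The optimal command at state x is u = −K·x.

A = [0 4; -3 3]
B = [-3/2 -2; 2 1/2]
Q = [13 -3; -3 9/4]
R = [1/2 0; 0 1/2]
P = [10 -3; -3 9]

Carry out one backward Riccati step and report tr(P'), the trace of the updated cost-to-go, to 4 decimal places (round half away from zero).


27.5141

BᵀP = [-21.0000 22.5000; -21.5000 10.5000]
S = R + BᵀPB = [1/2 0; 0 1/2] + [76.5000 53.2500; 53.2500 48.2500] = [77.0000 53.2500; 53.2500 48.7500]
BᵀPA = [-67.5000 -16.5000; -31.5000 -54.5000]
K = S⁻¹·BᵀPA = [-1.7570 2.2847; 1.2730 -3.6135]
A−BK = [-0.0894 0.2000; -0.1225 0.2374]
AᵀP(A−BK) = [2.5032 -4.6106; -4.6106 9.7609]
P' = Q + AᵀP(A−BK) = [15.5032 -7.6106; -7.6106 12.0109]
tr(P') = 27.5141


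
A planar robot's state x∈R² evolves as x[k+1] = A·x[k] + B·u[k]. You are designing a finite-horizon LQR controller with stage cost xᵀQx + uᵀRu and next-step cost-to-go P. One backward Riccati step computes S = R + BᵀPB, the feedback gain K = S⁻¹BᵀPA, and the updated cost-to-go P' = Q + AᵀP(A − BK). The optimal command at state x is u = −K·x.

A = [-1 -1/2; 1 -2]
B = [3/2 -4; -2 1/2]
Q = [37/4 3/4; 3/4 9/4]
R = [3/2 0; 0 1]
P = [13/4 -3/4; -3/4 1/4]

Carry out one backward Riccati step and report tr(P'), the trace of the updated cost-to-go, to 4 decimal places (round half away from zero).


BᵀP = [6.3750 -1.6250; -13.3750 3.1250]
S = R + BᵀPB = [3/2 0; 0 1] + [12.8125 -26.3125; -26.3125 55.0625] = [14.3125 -26.3125; -26.3125 56.0625]
BᵀPA = [-8.0000 0.0625; 16.5000 0.4375]
K = S⁻¹·BᵀPA = [-0.1303 0.1364; 0.2331 0.0718]
A−BK = [0.1281 -0.4173; 0.6227 -1.7630]
AᵀP(A−BK) = [0.1105 -0.0939; -0.0939 0.2725]
P' = Q + AᵀP(A−BK) = [9.3605 0.6561; 0.6561 2.5225]
tr(P') = 11.8830

11.8830


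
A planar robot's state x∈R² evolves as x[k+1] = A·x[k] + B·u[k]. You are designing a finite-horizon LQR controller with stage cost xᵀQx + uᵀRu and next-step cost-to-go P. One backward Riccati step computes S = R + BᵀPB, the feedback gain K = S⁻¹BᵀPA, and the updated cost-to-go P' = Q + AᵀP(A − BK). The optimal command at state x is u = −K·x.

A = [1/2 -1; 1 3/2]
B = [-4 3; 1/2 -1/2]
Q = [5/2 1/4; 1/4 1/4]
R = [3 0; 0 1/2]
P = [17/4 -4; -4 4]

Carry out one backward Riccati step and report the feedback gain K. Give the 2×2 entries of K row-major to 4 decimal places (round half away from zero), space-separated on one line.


BᵀP = [-19.0000 18.0000; 14.7500 -14.0000]
S = R + BᵀPB = [3 0; 0 1/2] + [85.0000 -66.0000; -66.0000 51.2500] = [88.0000 -66.0000; -66.0000 51.7500]
BᵀPA = [8.5000 46.0000; -6.6250 -35.7500]
K = S⁻¹·BᵀPA = [0.0133 0.1061; -0.1111 -0.5556]
A−BK = [0.8864 1.0909; 0.9378 1.1692]
AᵀP(A−BK) = [0.2137 0.2929; 0.2929 0.5101]
P' = Q + AᵀP(A−BK) = [2.7137 0.5429; 0.5429 0.7601]
tr(P') = 3.4738

0.0133 0.1061 -0.1111 -0.5556


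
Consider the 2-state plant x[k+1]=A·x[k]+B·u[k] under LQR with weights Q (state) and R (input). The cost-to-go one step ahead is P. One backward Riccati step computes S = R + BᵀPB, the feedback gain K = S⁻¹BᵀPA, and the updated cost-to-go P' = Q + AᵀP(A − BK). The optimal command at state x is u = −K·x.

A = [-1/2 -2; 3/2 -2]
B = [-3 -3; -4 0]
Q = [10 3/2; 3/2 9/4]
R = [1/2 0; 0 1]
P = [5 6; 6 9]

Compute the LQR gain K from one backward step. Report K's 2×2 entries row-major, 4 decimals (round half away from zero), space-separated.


BᵀP = [-39.0000 -54.0000; -15.0000 -18.0000]
S = R + BᵀPB = [1/2 0; 0 1] + [333.0000 117.0000; 117.0000 45.0000] = [333.5000 117.0000; 117.0000 46.0000]
BᵀPA = [-61.5000 186.0000; -19.5000 66.0000]
K = S⁻¹·BᵀPA = [-0.3314 0.5048; 0.4190 0.1507]
A−BK = [-0.2371 -0.0333; 0.1743 0.0194]
AᵀP(A−BK) = [0.2891 -0.0130; -0.0130 0.1513]
P' = Q + AᵀP(A−BK) = [10.2891 1.4870; 1.4870 2.4013]
tr(P') = 12.6905

-0.3314 0.5048 0.4190 0.1507


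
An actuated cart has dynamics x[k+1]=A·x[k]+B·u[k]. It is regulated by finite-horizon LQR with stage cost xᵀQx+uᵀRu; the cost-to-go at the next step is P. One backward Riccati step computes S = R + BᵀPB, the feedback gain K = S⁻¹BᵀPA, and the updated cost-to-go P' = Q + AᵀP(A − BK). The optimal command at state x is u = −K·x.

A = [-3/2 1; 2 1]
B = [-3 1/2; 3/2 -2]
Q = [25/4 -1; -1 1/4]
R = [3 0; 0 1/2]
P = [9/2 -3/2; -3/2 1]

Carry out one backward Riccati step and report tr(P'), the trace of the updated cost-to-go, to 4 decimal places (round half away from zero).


BᵀP = [-15.7500 6.0000; 5.2500 -2.7500]
S = R + BᵀPB = [3 0; 0 1/2] + [56.2500 -19.8750; -19.8750 8.1250] = [59.2500 -19.8750; -19.8750 8.6250]
BᵀPA = [35.6250 -9.7500; -13.3750 2.5000]
K = S⁻¹·BᵀPA = [0.3572 -0.2966; -0.7277 -0.3935]
A−BK = [-0.0646 0.3071; 0.0089 0.6578]
AᵀP(A−BK) = [0.6681 -0.1984; -0.1984 0.5923]
P' = Q + AᵀP(A−BK) = [6.9181 -1.1984; -1.1984 0.8423]
tr(P') = 7.7604

7.7604


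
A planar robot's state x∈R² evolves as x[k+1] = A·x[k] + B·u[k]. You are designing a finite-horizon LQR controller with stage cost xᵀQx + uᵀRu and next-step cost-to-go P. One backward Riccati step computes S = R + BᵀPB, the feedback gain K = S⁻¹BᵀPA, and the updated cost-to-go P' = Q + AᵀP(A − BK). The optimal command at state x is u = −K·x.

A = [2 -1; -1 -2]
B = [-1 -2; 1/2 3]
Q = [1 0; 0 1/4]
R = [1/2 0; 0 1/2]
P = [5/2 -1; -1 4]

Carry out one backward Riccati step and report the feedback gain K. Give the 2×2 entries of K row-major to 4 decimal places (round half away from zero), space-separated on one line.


-1.1333 1.8444 -0.2222 -0.8148

BᵀP = [-3.0000 3.0000; -8.0000 14.0000]
S = R + BᵀPB = [1/2 0; 0 1/2] + [4.5000 15.0000; 15.0000 58.0000] = [5.0000 15.0000; 15.0000 58.5000]
BᵀPA = [-9.0000 -3.0000; -30.0000 -20.0000]
K = S⁻¹·BᵀPA = [-1.1333 1.8444; -0.2222 -0.8148]
A−BK = [0.4222 -0.7852; 0.2333 -0.4778]
AᵀP(A−BK) = [1.1333 -1.8444; -1.8444 3.7370]
P' = Q + AᵀP(A−BK) = [2.1333 -1.8444; -1.8444 3.9870]
tr(P') = 6.1204


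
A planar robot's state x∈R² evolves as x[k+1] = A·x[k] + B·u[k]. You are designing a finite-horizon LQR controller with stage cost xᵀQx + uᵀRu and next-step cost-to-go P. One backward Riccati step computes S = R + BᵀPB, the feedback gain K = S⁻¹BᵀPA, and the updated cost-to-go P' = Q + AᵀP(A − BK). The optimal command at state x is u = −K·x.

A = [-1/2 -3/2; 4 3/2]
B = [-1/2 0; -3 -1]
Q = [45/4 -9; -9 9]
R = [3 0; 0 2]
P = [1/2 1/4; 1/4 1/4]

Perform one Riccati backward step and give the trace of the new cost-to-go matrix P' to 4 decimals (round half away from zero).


BᵀP = [-1.0000 -0.8750; -0.2500 -0.2500]
S = R + BᵀPB = [3 0; 0 2] + [3.1250 0.8750; 0.8750 0.2500] = [6.1250 0.8750; 0.8750 2.2500]
BᵀPA = [-3.0000 0.1875; -0.8750 0.0000]
K = S⁻¹·BᵀPA = [-0.4598 0.0324; -0.2101 -0.0126]
A−BK = [-0.7299 -1.4838; 2.4106 1.5846]
AᵀP(A−BK) = [1.5618 0.2737; 0.2737 0.5564]
P' = Q + AᵀP(A−BK) = [12.8118 -8.7263; -8.7263 9.5564]
tr(P') = 22.3682

22.3682


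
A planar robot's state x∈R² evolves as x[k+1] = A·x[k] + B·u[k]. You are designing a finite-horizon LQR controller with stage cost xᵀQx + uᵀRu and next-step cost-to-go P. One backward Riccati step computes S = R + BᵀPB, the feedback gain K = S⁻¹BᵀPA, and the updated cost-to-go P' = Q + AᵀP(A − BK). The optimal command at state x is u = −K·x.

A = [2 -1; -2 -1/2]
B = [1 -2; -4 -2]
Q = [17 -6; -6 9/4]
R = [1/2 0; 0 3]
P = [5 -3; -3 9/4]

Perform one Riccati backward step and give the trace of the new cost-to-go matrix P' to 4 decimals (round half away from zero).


20.5145

BᵀP = [17.0000 -12.0000; -4.0000 1.5000]
S = R + BᵀPB = [1/2 0; 0 3] + [65.0000 -10.0000; -10.0000 5.0000] = [65.5000 -10.0000; -10.0000 8.0000]
BᵀPA = [58.0000 -11.0000; -11.0000 3.2500]
K = S⁻¹·BᵀPA = [0.8349 -0.1309; -0.3314 0.2426]
A−BK = [0.5024 -0.3838; 0.6769 -0.5383]
AᵀP(A−BK) = [0.9304 -0.4891; -0.4891 0.3341]
P' = Q + AᵀP(A−BK) = [17.9304 -6.4891; -6.4891 2.5841]
tr(P') = 20.5145


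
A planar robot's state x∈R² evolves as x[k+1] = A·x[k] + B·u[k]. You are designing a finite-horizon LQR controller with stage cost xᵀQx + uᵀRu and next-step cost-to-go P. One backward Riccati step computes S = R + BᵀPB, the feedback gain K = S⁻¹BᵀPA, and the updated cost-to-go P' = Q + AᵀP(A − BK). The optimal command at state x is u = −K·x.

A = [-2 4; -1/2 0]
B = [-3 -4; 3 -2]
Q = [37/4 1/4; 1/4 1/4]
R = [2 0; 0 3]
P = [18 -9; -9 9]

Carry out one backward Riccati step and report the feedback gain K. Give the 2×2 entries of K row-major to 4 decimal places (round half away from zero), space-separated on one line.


0.1194 -0.4541 0.4001 -0.6443

BᵀP = [-81.0000 54.0000; -54.0000 18.0000]
S = R + BᵀPB = [2 0; 0 3] + [405.0000 216.0000; 216.0000 180.0000] = [407.0000 216.0000; 216.0000 183.0000]
BᵀPA = [135.0000 -324.0000; 99.0000 -216.0000]
K = S⁻¹·BᵀPA = [0.1194 -0.4541; 0.4001 -0.6443]
A−BK = [-0.0415 0.0604; -0.0578 0.0737]
AᵀP(A−BK) = [0.5267 -0.9063; -0.9063 1.6923]
P' = Q + AᵀP(A−BK) = [9.7767 -0.6563; -0.6563 1.9423]
tr(P') = 11.7189
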